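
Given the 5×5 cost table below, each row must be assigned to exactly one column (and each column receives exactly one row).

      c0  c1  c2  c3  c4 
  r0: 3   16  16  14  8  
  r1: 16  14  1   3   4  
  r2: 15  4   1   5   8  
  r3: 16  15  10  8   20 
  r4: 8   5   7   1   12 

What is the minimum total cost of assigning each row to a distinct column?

optimal assignment: row0→col0 (cost 3), row1→col4 (cost 4), row2→col2 (cost 1), row3→col3 (cost 8), row4→col1 (cost 5)
total = 3 + 4 + 1 + 8 + 5 = 21

Minimum assignment cost: 21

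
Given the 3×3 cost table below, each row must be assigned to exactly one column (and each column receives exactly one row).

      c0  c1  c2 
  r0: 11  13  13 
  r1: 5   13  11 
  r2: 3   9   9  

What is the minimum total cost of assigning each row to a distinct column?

Minimum assignment cost: 27

one of 3 optimal assignments: row0→col1 (cost 13), row1→col0 (cost 5), row2→col2 (cost 9)
total = 13 + 5 + 9 = 27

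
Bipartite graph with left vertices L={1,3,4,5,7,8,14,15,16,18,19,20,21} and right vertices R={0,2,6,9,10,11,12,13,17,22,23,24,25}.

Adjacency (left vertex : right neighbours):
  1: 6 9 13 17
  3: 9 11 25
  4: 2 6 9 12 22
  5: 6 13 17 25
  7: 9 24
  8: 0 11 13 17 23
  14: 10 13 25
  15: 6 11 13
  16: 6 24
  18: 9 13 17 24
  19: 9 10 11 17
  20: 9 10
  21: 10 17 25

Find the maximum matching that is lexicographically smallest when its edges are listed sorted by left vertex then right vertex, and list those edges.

|M| = 10 (so the lex-smallest maximum matching has 10 edges)
process left vertices in ascending order; for each, take the smallest-labelled available neighbour that still permits 10 edges overall, or leave it unmatched if none does
lex-smallest matching: {1-6, 3-9, 4-2, 5-13, 7-24, 8-0, 14-10, 15-11, 18-17, 21-25}

Lex-smallest maximum matching: {(1,6), (3,9), (4,2), (5,13), (7,24), (8,0), (14,10), (15,11), (18,17), (21,25)}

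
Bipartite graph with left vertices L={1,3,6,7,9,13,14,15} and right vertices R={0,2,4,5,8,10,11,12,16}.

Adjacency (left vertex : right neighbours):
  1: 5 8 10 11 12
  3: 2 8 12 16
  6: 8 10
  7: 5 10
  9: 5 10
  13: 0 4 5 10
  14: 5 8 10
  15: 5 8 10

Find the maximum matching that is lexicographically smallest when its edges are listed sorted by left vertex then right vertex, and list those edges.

Lex-smallest maximum matching: {(1,11), (3,2), (6,8), (7,5), (9,10), (13,0)}

|M| = 6 (so the lex-smallest maximum matching has 6 edges)
process left vertices in ascending order; for each, take the smallest-labelled available neighbour that still permits 6 edges overall, or leave it unmatched if none does
lex-smallest matching: {1-11, 3-2, 6-8, 7-5, 9-10, 13-0}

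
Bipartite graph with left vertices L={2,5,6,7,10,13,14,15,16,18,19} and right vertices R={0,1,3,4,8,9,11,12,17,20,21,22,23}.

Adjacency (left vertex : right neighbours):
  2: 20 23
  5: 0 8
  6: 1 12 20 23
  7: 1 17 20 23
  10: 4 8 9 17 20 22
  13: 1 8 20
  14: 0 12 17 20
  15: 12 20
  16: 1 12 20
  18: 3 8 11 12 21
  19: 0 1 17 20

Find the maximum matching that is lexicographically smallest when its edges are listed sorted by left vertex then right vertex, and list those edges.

Lex-smallest maximum matching: {(2,20), (5,0), (6,1), (7,23), (10,4), (13,8), (14,12), (18,3), (19,17)}

|M| = 9 (so the lex-smallest maximum matching has 9 edges)
process left vertices in ascending order; for each, take the smallest-labelled available neighbour that still permits 9 edges overall, or leave it unmatched if none does
lex-smallest matching: {2-20, 5-0, 6-1, 7-23, 10-4, 13-8, 14-12, 18-3, 19-17}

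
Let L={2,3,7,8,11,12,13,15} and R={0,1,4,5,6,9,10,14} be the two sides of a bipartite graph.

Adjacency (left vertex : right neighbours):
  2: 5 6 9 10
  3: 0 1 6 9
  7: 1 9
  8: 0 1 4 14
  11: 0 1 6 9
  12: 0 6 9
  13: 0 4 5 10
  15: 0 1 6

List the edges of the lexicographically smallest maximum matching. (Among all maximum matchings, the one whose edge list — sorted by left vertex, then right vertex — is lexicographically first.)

|M| = 7 (so the lex-smallest maximum matching has 7 edges)
process left vertices in ascending order; for each, take the smallest-labelled available neighbour that still permits 7 edges overall, or leave it unmatched if none does
lex-smallest matching: {2-5, 3-0, 7-1, 8-4, 11-6, 12-9, 13-10}

Lex-smallest maximum matching: {(2,5), (3,0), (7,1), (8,4), (11,6), (12,9), (13,10)}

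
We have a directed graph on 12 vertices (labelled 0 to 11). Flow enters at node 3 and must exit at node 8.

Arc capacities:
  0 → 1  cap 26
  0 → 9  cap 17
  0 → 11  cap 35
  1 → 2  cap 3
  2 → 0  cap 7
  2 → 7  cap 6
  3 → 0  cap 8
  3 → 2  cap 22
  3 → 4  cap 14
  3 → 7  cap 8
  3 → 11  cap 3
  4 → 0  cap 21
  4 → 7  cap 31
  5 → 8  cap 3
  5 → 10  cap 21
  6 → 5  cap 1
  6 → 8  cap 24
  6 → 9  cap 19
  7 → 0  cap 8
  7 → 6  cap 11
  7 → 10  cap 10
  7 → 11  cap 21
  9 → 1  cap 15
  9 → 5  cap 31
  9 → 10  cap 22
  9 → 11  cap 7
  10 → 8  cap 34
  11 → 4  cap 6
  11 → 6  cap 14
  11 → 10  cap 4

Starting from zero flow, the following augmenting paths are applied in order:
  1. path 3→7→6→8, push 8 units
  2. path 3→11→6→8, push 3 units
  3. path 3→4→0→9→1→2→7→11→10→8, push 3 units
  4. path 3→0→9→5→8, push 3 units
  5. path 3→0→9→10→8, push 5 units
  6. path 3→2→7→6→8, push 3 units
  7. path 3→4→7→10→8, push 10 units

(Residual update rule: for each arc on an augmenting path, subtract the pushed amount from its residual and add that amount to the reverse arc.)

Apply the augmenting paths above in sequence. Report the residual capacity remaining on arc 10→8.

after path 1 (3→7→6→8, push 8): res(10,8)=34
after path 2 (3→11→6→8, push 3): res(10,8)=34
after path 3 (3→4→0→9→1→2→7→11→10→8, push 3): res(10,8)=31
after path 4 (3→0→9→5→8, push 3): res(10,8)=31
after path 5 (3→0→9→10→8, push 5): res(10,8)=26
after path 6 (3→2→7→6→8, push 3): res(10,8)=26
after path 7 (3→4→7→10→8, push 10): res(10,8)=16

Residual capacity of (10,8): 16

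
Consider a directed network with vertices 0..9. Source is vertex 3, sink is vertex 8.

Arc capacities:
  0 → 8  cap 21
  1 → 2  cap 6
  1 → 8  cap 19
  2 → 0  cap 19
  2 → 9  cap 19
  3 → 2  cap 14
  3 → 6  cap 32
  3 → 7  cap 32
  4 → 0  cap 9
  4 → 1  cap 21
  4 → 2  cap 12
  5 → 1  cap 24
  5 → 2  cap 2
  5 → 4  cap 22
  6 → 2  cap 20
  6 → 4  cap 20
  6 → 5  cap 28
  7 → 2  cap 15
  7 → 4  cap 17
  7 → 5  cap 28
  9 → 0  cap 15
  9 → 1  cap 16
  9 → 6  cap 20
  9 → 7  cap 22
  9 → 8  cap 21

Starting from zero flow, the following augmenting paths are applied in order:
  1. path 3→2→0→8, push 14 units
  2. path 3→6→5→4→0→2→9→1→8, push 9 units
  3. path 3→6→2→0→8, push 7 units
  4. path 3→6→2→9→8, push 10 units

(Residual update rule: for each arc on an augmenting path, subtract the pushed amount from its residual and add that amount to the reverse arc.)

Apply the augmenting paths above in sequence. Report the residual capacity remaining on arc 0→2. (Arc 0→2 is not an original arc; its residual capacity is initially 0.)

after path 1 (3→2→0→8, push 14): res(0,2)=14
after path 2 (3→6→5→4→0→2→9→1→8, push 9): res(0,2)=5
after path 3 (3→6→2→0→8, push 7): res(0,2)=12
after path 4 (3→6→2→9→8, push 10): res(0,2)=12

Residual capacity of (0,2): 12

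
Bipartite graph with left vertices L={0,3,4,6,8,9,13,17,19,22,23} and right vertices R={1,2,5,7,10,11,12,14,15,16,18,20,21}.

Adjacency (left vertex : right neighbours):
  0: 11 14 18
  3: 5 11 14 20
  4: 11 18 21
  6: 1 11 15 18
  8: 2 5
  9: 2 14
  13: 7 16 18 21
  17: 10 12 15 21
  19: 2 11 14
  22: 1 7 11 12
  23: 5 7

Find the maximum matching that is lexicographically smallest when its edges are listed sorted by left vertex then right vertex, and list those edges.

|M| = 11 (so the lex-smallest maximum matching has 11 edges)
process left vertices in ascending order; for each, take the smallest-labelled available neighbour that still permits 11 edges overall, or leave it unmatched if none does
lex-smallest matching: {0-11, 3-20, 4-18, 6-1, 8-5, 9-2, 13-16, 17-10, 19-14, 22-12, 23-7}

Lex-smallest maximum matching: {(0,11), (3,20), (4,18), (6,1), (8,5), (9,2), (13,16), (17,10), (19,14), (22,12), (23,7)}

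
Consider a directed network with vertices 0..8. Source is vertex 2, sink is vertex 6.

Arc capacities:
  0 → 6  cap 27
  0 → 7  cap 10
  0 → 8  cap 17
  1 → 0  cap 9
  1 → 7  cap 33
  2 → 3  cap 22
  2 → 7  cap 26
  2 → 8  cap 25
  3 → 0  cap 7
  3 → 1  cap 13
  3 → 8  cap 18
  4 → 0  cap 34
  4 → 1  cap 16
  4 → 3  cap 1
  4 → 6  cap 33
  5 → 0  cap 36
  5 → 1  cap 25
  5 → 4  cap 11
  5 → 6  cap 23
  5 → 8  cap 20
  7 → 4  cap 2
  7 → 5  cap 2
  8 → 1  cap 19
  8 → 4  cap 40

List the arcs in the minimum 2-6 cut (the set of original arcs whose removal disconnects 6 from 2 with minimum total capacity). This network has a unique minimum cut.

Min-cut arcs: {(2,3), (2,8), (7,4), (7,5)} (total capacity 51)

augment #1: 2→3→0→6 push 7
augment #2: 2→7→4→6 push 2
augment #3: 2→7→5→6 push 2
augment #4: 2→8→4→6 push 25
augment #5: 2→3→1→0→6 push 9
augment #6: 2→3→8→4→6 push 6
max flow = 51; residual-reachable set from 2 gives S-side
cut edges (S→T): {(2,3), (2,8), (7,4), (7,5)} total cap 51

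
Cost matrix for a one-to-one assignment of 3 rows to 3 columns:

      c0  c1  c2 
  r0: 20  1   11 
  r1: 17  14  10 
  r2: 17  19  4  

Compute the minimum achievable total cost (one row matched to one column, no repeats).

optimal assignment: row0→col1 (cost 1), row1→col0 (cost 17), row2→col2 (cost 4)
total = 1 + 17 + 4 = 22

Minimum assignment cost: 22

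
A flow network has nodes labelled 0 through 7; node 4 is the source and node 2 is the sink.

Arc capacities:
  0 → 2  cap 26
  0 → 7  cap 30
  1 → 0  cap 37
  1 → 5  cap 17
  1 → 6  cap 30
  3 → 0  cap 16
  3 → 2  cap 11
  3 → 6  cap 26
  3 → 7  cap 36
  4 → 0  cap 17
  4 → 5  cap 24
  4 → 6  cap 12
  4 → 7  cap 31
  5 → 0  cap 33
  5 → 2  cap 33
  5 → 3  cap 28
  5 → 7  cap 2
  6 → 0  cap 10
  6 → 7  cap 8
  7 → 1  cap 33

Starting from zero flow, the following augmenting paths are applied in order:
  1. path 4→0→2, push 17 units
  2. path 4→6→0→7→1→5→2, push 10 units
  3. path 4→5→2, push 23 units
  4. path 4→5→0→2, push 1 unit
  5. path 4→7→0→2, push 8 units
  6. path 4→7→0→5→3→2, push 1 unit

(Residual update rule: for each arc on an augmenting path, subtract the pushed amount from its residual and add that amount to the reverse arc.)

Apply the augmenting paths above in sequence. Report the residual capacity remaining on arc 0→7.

Residual capacity of (0,7): 29

after path 1 (4→0→2, push 17): res(0,7)=30
after path 2 (4→6→0→7→1→5→2, push 10): res(0,7)=20
after path 3 (4→5→2, push 23): res(0,7)=20
after path 4 (4→5→0→2, push 1): res(0,7)=20
after path 5 (4→7→0→2, push 8): res(0,7)=28
after path 6 (4→7→0→5→3→2, push 1): res(0,7)=29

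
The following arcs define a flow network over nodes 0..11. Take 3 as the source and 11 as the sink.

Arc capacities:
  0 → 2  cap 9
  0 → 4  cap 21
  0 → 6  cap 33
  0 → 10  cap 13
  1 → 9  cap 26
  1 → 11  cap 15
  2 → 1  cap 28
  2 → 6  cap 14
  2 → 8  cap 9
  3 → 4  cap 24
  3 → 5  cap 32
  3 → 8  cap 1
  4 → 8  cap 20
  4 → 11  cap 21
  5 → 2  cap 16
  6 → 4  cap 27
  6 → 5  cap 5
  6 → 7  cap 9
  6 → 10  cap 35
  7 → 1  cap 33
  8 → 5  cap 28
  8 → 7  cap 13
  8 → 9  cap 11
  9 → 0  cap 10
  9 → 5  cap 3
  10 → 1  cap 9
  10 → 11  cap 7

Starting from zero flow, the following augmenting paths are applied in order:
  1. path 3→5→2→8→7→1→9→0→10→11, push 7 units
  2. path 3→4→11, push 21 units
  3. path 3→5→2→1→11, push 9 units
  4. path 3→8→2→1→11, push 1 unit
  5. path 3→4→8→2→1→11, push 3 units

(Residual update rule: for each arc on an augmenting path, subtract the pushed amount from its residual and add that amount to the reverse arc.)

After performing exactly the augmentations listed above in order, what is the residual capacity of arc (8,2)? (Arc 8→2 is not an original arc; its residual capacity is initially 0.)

Residual capacity of (8,2): 3

after path 1 (3→5→2→8→7→1→9→0→10→11, push 7): res(8,2)=7
after path 2 (3→4→11, push 21): res(8,2)=7
after path 3 (3→5→2→1→11, push 9): res(8,2)=7
after path 4 (3→8→2→1→11, push 1): res(8,2)=6
after path 5 (3→4→8→2→1→11, push 3): res(8,2)=3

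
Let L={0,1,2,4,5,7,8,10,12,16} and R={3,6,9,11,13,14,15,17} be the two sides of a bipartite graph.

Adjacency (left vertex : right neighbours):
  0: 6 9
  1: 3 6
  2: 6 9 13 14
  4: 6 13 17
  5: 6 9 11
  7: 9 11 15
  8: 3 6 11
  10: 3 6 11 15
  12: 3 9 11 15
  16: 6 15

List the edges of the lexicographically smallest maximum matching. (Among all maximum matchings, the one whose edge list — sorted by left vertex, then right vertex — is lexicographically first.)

|M| = 7 (so the lex-smallest maximum matching has 7 edges)
process left vertices in ascending order; for each, take the smallest-labelled available neighbour that still permits 7 edges overall, or leave it unmatched if none does
lex-smallest matching: {0-6, 1-3, 2-13, 4-17, 5-9, 7-11, 10-15}

Lex-smallest maximum matching: {(0,6), (1,3), (2,13), (4,17), (5,9), (7,11), (10,15)}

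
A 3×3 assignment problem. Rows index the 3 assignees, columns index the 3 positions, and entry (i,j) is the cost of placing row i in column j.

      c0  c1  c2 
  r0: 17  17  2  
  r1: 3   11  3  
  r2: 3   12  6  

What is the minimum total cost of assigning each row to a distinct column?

Minimum assignment cost: 16

optimal assignment: row0→col2 (cost 2), row1→col1 (cost 11), row2→col0 (cost 3)
total = 2 + 11 + 3 = 16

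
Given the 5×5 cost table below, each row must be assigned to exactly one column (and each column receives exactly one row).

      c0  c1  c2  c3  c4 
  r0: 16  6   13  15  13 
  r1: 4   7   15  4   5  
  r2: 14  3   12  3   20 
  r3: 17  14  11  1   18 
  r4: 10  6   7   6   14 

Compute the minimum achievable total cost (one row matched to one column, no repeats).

Minimum assignment cost: 28

optimal assignment: row0→col4 (cost 13), row1→col0 (cost 4), row2→col1 (cost 3), row3→col3 (cost 1), row4→col2 (cost 7)
total = 13 + 4 + 3 + 1 + 7 = 28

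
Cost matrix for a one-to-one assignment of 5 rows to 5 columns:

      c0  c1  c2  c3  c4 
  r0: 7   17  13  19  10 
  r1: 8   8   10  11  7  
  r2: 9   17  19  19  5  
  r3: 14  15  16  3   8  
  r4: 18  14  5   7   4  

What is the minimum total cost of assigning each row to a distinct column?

Minimum assignment cost: 28

optimal assignment: row0→col0 (cost 7), row1→col1 (cost 8), row2→col4 (cost 5), row3→col3 (cost 3), row4→col2 (cost 5)
total = 7 + 8 + 5 + 3 + 5 = 28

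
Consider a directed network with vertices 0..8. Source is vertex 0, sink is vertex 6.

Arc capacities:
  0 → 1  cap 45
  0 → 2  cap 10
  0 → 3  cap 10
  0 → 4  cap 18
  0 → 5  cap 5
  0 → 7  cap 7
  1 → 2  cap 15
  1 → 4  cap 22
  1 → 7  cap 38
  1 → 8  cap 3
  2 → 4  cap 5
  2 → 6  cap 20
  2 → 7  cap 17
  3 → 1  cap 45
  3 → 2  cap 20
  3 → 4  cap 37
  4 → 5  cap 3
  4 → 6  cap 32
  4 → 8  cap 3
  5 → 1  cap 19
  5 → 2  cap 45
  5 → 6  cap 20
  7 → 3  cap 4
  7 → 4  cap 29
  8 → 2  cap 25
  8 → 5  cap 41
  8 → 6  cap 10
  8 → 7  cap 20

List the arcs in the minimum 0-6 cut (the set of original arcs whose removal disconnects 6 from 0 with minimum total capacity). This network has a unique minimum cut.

Min-cut arcs: {(0,5), (1,8), (2,6), (4,5), (4,6), (4,8)} (total capacity 66)

augment #1: 0→2→6 push 10
augment #2: 0→4→6 push 18
augment #3: 0→5→6 push 5
augment #4: 0→1→2→6 push 10
augment #5: 0→1→4→6 push 14
augment #6: 0→1→8→6 push 3
augment #7: 0→1→4→5→6 push 3
augment #8: 0→1→4→8→6 push 3
max flow = 66; residual-reachable set from 0 gives S-side
cut edges (S→T): {(0,5), (1,8), (2,6), (4,5), (4,6), (4,8)} total cap 66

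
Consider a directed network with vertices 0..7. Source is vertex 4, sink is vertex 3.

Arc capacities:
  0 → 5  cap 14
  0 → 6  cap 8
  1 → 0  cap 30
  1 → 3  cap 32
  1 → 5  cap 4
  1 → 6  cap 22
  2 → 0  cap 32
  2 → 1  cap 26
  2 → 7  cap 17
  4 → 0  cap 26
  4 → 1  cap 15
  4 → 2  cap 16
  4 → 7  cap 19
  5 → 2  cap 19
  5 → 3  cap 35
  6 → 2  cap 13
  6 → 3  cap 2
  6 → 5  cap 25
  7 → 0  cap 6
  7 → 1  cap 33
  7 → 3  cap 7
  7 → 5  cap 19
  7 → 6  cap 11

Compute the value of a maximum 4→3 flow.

Maximum flow value: 72

augment #1: 4→1→3 bottleneck 15, total now 15
augment #2: 4→7→3 bottleneck 7, total now 22
augment #3: 4→0→5→3 bottleneck 14, total now 36
augment #4: 4→0→6→3 bottleneck 2, total now 38
augment #5: 4→2→1→3 bottleneck 16, total now 54
augment #6: 4→7→1→3 bottleneck 1, total now 55
augment #7: 4→7→5→3 bottleneck 11, total now 66
augment #8: 4→0→6→5→3 bottleneck 6, total now 72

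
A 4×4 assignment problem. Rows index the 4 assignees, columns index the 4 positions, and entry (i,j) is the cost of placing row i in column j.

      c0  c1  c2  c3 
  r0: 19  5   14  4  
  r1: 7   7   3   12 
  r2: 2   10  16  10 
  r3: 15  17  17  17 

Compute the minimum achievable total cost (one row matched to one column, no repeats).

optimal assignment: row0→col3 (cost 4), row1→col2 (cost 3), row2→col0 (cost 2), row3→col1 (cost 17)
total = 4 + 3 + 2 + 17 = 26

Minimum assignment cost: 26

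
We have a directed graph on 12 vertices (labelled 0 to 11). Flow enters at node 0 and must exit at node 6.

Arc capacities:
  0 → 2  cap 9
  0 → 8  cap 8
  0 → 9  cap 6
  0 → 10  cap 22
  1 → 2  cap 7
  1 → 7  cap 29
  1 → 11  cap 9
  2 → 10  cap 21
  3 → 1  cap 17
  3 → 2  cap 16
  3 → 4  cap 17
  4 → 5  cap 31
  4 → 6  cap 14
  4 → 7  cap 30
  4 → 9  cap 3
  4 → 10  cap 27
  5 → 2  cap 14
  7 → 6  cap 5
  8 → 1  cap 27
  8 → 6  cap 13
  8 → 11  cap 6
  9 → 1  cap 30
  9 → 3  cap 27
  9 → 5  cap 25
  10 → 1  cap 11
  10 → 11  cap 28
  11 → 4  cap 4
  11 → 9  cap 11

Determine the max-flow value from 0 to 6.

Maximum flow value: 27

augment #1: 0→8→6 bottleneck 8, total now 8
augment #2: 0→9→1→7→6 bottleneck 5, total now 13
augment #3: 0→9→3→4→6 bottleneck 1, total now 14
augment #4: 0→10→11→4→6 bottleneck 4, total now 18
augment #5: 0→10→1→9→3→4→6 bottleneck 5, total now 23
augment #6: 0→10→11→9→3→4→6 bottleneck 4, total now 27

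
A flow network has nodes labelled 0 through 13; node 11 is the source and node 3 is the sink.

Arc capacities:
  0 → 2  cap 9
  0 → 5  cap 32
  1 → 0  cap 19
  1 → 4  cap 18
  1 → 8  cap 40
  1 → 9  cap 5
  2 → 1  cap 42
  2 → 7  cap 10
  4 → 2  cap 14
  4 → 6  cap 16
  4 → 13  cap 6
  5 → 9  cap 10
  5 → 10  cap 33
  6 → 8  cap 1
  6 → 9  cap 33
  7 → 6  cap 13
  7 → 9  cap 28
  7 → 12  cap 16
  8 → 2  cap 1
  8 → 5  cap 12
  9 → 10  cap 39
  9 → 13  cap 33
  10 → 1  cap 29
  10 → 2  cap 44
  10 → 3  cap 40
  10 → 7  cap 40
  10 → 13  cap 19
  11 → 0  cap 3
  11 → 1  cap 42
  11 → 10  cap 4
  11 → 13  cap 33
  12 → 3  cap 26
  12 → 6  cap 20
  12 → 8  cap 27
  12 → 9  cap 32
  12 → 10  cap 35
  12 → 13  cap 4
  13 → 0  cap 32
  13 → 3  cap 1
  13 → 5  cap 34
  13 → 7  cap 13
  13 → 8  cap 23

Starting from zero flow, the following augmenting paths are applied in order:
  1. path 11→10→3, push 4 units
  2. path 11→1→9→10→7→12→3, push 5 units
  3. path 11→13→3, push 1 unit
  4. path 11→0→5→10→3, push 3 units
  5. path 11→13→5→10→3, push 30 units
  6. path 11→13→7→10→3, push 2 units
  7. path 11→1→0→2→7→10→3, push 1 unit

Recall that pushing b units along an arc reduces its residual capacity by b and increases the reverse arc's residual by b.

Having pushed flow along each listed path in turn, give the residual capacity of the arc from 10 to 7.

after path 1 (11→10→3, push 4): res(10,7)=40
after path 2 (11→1→9→10→7→12→3, push 5): res(10,7)=35
after path 3 (11→13→3, push 1): res(10,7)=35
after path 4 (11→0→5→10→3, push 3): res(10,7)=35
after path 5 (11→13→5→10→3, push 30): res(10,7)=35
after path 6 (11→13→7→10→3, push 2): res(10,7)=37
after path 7 (11→1→0→2→7→10→3, push 1): res(10,7)=38

Residual capacity of (10,7): 38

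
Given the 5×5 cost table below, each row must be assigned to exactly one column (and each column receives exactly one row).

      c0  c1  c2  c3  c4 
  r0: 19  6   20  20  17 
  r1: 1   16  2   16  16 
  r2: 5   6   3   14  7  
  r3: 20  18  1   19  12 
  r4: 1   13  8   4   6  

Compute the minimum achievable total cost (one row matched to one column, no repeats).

optimal assignment: row0→col1 (cost 6), row1→col0 (cost 1), row2→col4 (cost 7), row3→col2 (cost 1), row4→col3 (cost 4)
total = 6 + 1 + 7 + 1 + 4 = 19

Minimum assignment cost: 19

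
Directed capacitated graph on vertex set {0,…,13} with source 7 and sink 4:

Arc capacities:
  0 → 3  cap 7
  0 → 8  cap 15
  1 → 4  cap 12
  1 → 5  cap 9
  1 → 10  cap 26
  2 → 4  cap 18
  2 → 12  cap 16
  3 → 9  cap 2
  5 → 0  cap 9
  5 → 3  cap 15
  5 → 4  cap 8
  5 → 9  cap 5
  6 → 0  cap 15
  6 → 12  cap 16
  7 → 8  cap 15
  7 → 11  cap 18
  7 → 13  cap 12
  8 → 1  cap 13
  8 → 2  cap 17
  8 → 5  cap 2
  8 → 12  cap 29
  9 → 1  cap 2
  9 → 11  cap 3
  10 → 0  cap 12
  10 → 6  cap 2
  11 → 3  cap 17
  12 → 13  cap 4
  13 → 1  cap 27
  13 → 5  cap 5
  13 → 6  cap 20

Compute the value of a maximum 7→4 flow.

augment #1: 7→8→1→4 bottleneck 12, total now 12
augment #2: 7→8→2→4 bottleneck 3, total now 15
augment #3: 7→13→5→4 bottleneck 5, total now 20
augment #4: 7→13→1→5→4 bottleneck 3, total now 23
augment #5: 7→13→1→8→2→4 bottleneck 4, total now 27
augment #6: 7→11→3→9→1→8→2→4 bottleneck 2, total now 29

Maximum flow value: 29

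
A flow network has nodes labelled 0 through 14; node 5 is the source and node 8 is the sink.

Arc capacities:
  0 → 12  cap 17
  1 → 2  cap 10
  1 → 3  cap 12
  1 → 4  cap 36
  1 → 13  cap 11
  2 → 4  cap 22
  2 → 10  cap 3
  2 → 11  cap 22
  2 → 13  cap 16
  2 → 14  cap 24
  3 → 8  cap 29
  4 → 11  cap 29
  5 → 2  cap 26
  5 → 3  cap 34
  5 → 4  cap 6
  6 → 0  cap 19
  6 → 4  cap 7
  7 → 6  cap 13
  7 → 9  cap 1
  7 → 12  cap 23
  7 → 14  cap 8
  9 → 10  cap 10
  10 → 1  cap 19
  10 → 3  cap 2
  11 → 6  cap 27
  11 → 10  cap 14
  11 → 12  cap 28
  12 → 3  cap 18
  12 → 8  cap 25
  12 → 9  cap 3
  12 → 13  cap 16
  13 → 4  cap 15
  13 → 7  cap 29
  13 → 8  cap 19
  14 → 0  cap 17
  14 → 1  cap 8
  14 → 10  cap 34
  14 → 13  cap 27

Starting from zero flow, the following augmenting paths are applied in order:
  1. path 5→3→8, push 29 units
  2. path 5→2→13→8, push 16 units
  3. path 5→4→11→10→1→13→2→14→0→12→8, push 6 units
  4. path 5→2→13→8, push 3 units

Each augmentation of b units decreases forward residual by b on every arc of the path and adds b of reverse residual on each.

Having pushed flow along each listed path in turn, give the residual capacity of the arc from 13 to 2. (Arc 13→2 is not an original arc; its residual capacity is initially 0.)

after path 1 (5→3→8, push 29): res(13,2)=0
after path 2 (5→2→13→8, push 16): res(13,2)=16
after path 3 (5→4→11→10→1→13→2→14→0→12→8, push 6): res(13,2)=10
after path 4 (5→2→13→8, push 3): res(13,2)=13

Residual capacity of (13,2): 13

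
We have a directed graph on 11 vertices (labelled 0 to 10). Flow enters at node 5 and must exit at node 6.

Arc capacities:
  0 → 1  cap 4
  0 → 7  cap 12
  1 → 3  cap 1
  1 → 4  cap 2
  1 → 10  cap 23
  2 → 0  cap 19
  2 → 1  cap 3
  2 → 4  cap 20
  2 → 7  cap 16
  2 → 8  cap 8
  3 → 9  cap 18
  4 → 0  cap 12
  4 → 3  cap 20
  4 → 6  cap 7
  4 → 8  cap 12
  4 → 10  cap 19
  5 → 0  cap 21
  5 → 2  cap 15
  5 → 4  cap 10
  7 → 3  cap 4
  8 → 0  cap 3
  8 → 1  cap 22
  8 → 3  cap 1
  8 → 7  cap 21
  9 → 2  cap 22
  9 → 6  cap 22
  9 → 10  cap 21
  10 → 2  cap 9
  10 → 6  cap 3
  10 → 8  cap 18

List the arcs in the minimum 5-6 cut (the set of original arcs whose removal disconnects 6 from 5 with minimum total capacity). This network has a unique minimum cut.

augment #1: 5→4→6 push 7
augment #2: 5→4→10→6 push 3
augment #3: 5→0→1→3→9→6 push 1
augment #4: 5→0→7→3→9→6 push 4
augment #5: 5→2→4→3→9→6 push 13
max flow = 28; residual-reachable set from 5 gives S-side
cut edges (S→T): {(3,9), (4,6), (10,6)} total cap 28

Min-cut arcs: {(3,9), (4,6), (10,6)} (total capacity 28)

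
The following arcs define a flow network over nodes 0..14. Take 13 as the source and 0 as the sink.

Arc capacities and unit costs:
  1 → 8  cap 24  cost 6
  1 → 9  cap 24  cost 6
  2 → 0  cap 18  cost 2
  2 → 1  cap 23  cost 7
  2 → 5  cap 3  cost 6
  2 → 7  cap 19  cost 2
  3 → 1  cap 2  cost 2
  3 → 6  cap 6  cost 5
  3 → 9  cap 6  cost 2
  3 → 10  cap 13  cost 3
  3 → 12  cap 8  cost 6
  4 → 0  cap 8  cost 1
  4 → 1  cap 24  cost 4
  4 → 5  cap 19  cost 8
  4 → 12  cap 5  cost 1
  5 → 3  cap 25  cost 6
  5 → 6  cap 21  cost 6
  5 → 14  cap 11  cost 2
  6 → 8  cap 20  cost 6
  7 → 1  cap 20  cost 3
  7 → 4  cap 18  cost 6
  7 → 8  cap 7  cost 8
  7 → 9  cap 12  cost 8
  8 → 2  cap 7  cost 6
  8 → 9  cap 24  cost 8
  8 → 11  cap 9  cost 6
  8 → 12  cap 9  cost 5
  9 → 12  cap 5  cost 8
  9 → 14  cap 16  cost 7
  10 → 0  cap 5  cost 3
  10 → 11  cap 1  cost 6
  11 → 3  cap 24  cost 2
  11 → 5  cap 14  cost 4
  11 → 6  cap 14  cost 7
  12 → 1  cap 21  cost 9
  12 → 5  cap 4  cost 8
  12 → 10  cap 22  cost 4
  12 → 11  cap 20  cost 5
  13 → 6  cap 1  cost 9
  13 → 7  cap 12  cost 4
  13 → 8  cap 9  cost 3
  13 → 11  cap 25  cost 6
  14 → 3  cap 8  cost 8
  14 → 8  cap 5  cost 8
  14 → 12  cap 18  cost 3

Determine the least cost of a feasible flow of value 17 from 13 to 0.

shortest-cost path #1: 13→8→2→0 push 7 @ unit cost 11 (adds 77)
shortest-cost path #2: 13→7→4→0 push 8 @ unit cost 11 (adds 88)
shortest-cost path #3: 13→11→3→10→0 push 2 @ unit cost 14 (adds 28)
total cost = 193

Minimum cost for 17 units: 193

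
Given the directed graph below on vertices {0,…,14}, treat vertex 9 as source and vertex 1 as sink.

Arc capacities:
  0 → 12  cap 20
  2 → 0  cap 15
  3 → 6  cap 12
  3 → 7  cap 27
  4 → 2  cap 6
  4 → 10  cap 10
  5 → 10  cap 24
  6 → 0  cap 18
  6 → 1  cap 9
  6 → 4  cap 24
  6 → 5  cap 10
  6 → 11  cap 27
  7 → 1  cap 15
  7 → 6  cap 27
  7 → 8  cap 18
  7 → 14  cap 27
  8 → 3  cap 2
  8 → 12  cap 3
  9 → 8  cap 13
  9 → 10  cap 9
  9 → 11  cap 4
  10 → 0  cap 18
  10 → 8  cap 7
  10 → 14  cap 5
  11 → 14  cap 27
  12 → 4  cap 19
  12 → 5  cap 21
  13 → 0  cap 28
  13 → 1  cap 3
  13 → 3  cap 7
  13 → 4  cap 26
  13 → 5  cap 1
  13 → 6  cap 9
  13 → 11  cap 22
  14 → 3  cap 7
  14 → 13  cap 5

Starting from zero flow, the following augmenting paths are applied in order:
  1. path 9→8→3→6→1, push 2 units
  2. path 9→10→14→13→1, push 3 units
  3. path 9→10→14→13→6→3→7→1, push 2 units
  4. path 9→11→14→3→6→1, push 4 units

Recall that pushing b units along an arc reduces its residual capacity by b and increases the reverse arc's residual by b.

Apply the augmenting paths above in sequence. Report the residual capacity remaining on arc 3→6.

after path 1 (9→8→3→6→1, push 2): res(3,6)=10
after path 2 (9→10→14→13→1, push 3): res(3,6)=10
after path 3 (9→10→14→13→6→3→7→1, push 2): res(3,6)=12
after path 4 (9→11→14→3→6→1, push 4): res(3,6)=8

Residual capacity of (3,6): 8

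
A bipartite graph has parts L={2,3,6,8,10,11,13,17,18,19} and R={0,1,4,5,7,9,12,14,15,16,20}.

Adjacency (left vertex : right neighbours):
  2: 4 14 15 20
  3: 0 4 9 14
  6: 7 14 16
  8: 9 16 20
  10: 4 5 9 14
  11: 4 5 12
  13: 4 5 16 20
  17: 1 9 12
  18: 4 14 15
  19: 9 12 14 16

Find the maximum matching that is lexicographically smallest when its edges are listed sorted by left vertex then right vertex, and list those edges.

|M| = 10 (so the lex-smallest maximum matching has 10 edges)
process left vertices in ascending order; for each, take the smallest-labelled available neighbour that still permits 10 edges overall, or leave it unmatched if none does
lex-smallest matching: {2-4, 3-0, 6-7, 8-9, 10-5, 11-12, 13-16, 17-1, 18-15, 19-14}

Lex-smallest maximum matching: {(2,4), (3,0), (6,7), (8,9), (10,5), (11,12), (13,16), (17,1), (18,15), (19,14)}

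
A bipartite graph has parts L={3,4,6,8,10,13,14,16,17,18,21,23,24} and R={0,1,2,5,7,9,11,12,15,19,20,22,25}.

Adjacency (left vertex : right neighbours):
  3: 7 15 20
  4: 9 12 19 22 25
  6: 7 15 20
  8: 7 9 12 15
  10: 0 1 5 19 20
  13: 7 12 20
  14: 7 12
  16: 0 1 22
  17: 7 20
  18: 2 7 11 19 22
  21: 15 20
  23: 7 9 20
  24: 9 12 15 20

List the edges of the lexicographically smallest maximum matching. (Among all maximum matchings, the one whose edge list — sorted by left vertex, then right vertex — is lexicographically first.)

|M| = 9 (so the lex-smallest maximum matching has 9 edges)
process left vertices in ascending order; for each, take the smallest-labelled available neighbour that still permits 9 edges overall, or leave it unmatched if none does
lex-smallest matching: {3-7, 4-19, 6-15, 8-9, 10-0, 13-12, 16-1, 17-20, 18-2}

Lex-smallest maximum matching: {(3,7), (4,19), (6,15), (8,9), (10,0), (13,12), (16,1), (17,20), (18,2)}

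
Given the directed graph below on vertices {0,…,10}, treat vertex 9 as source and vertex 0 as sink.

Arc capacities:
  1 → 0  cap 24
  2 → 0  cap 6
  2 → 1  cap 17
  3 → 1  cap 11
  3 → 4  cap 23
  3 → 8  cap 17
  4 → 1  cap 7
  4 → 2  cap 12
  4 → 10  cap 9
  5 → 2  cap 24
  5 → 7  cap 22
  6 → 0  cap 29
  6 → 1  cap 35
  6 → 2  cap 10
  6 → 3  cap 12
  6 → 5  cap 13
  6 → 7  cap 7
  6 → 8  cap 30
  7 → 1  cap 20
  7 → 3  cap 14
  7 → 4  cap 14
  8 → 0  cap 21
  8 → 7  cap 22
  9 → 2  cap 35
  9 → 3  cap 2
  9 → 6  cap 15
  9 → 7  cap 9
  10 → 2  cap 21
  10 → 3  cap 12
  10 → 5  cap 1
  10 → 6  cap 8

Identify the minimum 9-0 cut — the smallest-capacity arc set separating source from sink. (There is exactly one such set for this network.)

Min-cut arcs: {(2,0), (2,1), (9,3), (9,6), (9,7)} (total capacity 49)

augment #1: 9→2→0 push 6
augment #2: 9→6→0 push 15
augment #3: 9→2→1→0 push 17
augment #4: 9→3→1→0 push 2
augment #5: 9→7→1→0 push 5
augment #6: 9→7→3→8→0 push 4
max flow = 49; residual-reachable set from 9 gives S-side
cut edges (S→T): {(2,0), (2,1), (9,3), (9,6), (9,7)} total cap 49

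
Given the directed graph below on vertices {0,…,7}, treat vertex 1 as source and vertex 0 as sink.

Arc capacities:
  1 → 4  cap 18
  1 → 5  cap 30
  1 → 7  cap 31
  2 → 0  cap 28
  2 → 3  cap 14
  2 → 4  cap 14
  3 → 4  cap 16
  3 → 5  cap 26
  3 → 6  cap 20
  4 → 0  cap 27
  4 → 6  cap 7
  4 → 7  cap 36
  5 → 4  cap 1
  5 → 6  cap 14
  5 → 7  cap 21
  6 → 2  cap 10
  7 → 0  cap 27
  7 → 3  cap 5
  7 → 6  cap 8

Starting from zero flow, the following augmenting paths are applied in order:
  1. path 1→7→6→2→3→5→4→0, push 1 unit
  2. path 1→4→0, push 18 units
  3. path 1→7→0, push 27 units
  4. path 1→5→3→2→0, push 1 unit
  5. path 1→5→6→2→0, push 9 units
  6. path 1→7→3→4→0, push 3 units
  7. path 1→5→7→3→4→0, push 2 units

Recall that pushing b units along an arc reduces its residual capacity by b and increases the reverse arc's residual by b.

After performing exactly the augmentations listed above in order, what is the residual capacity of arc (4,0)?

Residual capacity of (4,0): 3

after path 1 (1→7→6→2→3→5→4→0, push 1): res(4,0)=26
after path 2 (1→4→0, push 18): res(4,0)=8
after path 3 (1→7→0, push 27): res(4,0)=8
after path 4 (1→5→3→2→0, push 1): res(4,0)=8
after path 5 (1→5→6→2→0, push 9): res(4,0)=8
after path 6 (1→7→3→4→0, push 3): res(4,0)=5
after path 7 (1→5→7→3→4→0, push 2): res(4,0)=3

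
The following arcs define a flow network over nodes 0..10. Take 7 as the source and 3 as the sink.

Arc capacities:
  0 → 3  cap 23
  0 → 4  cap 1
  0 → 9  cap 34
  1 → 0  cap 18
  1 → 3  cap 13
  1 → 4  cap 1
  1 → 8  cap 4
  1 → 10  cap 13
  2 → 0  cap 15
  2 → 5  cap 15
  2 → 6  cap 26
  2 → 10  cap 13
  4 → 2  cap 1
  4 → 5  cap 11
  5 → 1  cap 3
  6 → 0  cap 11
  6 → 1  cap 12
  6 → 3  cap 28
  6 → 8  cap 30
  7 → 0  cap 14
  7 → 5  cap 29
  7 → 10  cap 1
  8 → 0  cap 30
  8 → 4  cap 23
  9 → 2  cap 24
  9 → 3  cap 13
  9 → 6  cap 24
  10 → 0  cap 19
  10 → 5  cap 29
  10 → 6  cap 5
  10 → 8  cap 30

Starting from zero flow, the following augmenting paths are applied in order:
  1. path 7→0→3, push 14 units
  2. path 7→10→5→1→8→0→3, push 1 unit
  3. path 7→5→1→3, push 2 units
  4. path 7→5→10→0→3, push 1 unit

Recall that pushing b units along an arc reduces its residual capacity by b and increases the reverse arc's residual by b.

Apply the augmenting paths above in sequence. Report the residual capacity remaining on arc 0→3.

Residual capacity of (0,3): 7

after path 1 (7→0→3, push 14): res(0,3)=9
after path 2 (7→10→5→1→8→0→3, push 1): res(0,3)=8
after path 3 (7→5→1→3, push 2): res(0,3)=8
after path 4 (7→5→10→0→3, push 1): res(0,3)=7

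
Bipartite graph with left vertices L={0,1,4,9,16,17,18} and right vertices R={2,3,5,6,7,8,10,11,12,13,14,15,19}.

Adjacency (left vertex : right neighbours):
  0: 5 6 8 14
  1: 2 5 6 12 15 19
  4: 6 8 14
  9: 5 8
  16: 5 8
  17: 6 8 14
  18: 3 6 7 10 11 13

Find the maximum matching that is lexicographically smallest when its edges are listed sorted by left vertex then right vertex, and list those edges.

|M| = 6 (so the lex-smallest maximum matching has 6 edges)
process left vertices in ascending order; for each, take the smallest-labelled available neighbour that still permits 6 edges overall, or leave it unmatched if none does
lex-smallest matching: {0-5, 1-2, 4-6, 9-8, 17-14, 18-3}

Lex-smallest maximum matching: {(0,5), (1,2), (4,6), (9,8), (17,14), (18,3)}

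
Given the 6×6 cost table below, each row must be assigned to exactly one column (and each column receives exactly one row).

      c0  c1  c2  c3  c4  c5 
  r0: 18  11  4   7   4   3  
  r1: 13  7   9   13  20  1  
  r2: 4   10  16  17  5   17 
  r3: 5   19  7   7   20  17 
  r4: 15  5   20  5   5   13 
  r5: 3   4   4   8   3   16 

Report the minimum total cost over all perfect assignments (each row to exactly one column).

Minimum assignment cost: 24

one of 2 optimal assignments: row0→col2 (cost 4), row1→col5 (cost 1), row2→col0 (cost 4), row3→col3 (cost 7), row4→col1 (cost 5), row5→col4 (cost 3)
total = 4 + 1 + 4 + 7 + 5 + 3 = 24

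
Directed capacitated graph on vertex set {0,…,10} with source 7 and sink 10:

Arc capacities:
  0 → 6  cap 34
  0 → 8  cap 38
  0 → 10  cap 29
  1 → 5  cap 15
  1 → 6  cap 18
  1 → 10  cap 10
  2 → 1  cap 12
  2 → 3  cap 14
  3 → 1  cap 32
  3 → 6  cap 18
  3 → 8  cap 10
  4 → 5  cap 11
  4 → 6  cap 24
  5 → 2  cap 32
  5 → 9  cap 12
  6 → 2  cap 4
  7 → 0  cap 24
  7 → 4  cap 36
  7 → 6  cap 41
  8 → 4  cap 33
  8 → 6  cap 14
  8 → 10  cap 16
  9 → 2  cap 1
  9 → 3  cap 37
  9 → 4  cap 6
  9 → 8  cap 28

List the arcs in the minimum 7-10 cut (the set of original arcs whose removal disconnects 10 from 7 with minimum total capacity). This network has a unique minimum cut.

Min-cut arcs: {(4,5), (6,2), (7,0)} (total capacity 39)

augment #1: 7→0→10 push 24
augment #2: 7→6→2→1→10 push 4
augment #3: 7→4→5→2→1→10 push 6
augment #4: 7→4→5→9→8→10 push 5
max flow = 39; residual-reachable set from 7 gives S-side
cut edges (S→T): {(4,5), (6,2), (7,0)} total cap 39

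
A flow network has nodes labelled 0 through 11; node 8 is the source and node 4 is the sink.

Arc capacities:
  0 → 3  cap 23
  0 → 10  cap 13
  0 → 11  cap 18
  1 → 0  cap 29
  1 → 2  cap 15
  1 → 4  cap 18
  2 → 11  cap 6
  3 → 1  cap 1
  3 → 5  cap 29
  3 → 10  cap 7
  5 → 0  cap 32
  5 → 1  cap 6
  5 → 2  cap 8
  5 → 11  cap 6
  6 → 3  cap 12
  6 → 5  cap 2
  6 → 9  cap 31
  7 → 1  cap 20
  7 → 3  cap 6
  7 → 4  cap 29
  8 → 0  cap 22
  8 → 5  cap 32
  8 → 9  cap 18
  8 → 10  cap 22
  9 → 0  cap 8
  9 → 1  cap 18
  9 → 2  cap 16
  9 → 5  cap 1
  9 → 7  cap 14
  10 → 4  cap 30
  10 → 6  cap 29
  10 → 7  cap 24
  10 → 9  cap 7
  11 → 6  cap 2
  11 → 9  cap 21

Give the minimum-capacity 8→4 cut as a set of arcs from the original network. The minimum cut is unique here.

Min-cut arcs: {(0,10), (1,4), (3,10), (8,10), (9,7)} (total capacity 74)

augment #1: 8→10→4 push 22
augment #2: 8→0→10→4 push 8
augment #3: 8→5→1→4 push 6
augment #4: 8→9→1→4 push 12
augment #5: 8→9→7→4 push 6
augment #6: 8→0→10→7→4 push 5
augment #7: 8→0→3→10→7→4 push 7
augment #8: 8→0→11→9→7→4 push 2
augment #9: 8→5→11→9→7→4 push 6
max flow = 74; residual-reachable set from 8 gives S-side
cut edges (S→T): {(0,10), (1,4), (3,10), (8,10), (9,7)} total cap 74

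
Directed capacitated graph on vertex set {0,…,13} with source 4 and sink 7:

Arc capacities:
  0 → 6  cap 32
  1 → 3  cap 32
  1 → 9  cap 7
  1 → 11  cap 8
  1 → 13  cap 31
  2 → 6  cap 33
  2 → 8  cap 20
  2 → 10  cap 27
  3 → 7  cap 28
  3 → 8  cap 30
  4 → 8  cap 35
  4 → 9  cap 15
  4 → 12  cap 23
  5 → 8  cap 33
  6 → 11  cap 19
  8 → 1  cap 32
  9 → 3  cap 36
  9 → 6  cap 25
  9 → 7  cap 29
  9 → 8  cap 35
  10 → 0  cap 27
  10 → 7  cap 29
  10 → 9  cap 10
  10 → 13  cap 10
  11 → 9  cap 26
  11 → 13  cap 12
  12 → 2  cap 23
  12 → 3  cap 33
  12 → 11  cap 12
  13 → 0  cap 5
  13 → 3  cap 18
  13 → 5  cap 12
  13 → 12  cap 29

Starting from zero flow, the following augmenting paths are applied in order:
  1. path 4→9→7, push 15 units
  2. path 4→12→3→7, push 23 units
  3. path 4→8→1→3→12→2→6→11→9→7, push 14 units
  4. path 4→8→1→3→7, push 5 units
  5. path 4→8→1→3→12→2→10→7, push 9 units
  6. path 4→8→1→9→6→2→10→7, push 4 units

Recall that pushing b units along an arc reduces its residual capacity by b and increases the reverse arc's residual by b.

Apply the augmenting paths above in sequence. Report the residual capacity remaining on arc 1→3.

after path 1 (4→9→7, push 15): res(1,3)=32
after path 2 (4→12→3→7, push 23): res(1,3)=32
after path 3 (4→8→1→3→12→2→6→11→9→7, push 14): res(1,3)=18
after path 4 (4→8→1→3→7, push 5): res(1,3)=13
after path 5 (4→8→1→3→12→2→10→7, push 9): res(1,3)=4
after path 6 (4→8→1→9→6→2→10→7, push 4): res(1,3)=4

Residual capacity of (1,3): 4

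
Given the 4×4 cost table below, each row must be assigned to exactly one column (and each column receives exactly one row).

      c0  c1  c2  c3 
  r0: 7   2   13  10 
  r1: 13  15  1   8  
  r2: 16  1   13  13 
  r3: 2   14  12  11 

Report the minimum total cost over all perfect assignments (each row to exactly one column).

Minimum assignment cost: 14

optimal assignment: row0→col3 (cost 10), row1→col2 (cost 1), row2→col1 (cost 1), row3→col0 (cost 2)
total = 10 + 1 + 1 + 2 = 14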